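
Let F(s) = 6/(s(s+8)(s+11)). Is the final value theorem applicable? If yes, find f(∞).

Poles of sF(s) = 6/((s+8)(s+11)) are at s = -8 and s = -11, both in the left half-plane. Theorem applies. f(∞) = lim_{s→0} sF(s) = 6/(8·11) = 3/44

Final answer: 3/44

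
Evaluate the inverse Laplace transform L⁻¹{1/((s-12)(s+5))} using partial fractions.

Decompose: A/(s-12) + B/(s+5). A = 1/17, B = -1/17. f(t) = (e^(12t) - e^(-5t))/17

Final answer: (e^(12t) - e^(-5t))/17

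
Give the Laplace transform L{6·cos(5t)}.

L{cos(ωt)} = s/(s² + ω²), so L{cos(5t)} = s/(s² + 25). Then L{6·cos(5t)} = 6·s/(s² + 25) = 6s/(s² + 25)

Final answer: 6s/(s² + 25)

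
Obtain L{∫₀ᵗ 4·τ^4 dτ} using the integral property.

L{∫₀ᵗ f(τ)dτ} = F(s)/s with f(t) = 4t^4. F(s) = 96/s^5, so L{∫₀ᵗ 4·τ^4 dτ} = (96/s^5)/s = 96/s^6. (Check: ∫₀ᵗ 4·τ^4 dτ = 4t^5/5.)

Final answer: 96/s^6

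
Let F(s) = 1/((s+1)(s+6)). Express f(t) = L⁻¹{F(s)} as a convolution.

1/((s+1)(s+6)) = (1/(s+1))·(1/(s+6)) = L{e^(-t)}·L{e^(-6t)}. So f(t) = e^(-t)*e^(-6t) = ∫₀ᵗ e^(-τ)·e^(-6(t-τ)) dτ

Final answer: ∫₀ᵗ e^(-τ)·e^(-6(t-τ)) dτ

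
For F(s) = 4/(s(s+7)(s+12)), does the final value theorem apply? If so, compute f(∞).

Poles of sF(s) = 4/((s+7)(s+12)) are at s = -7 and s = -12, both in the left half-plane. Theorem applies. f(∞) = lim_{s→0} sF(s) = 4/(7·12) = 1/21

Final answer: 1/21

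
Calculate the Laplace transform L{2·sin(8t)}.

L{sin(ωt)} = ω/(s² + ω²), so L{sin(8t)} = 8/(s² + 64). Then L{2·sin(8t)} = 2·8/(s² + 64) = 16/(s² + 64)

Final answer: 16/(s² + 64)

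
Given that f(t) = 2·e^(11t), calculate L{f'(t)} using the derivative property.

f(0) = 2, F(s) = 2/(s-11). L{f'(t)} = s·F(s) - f(0) = 2s/(s-11) - 2 = (2s - 2(s-11))/(s-11) = 22/(s-11)

Final answer: 22/(s-11)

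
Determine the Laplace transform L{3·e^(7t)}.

L{e^(at)} = 1/(s-a), so L{e^(7t)} = 1/(s-7). Then L{3·e^(7t)} = 3/(s-7)

Final answer: 3/(s-7)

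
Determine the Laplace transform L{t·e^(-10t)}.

L{t^n·e^(at)} = n!/(s-a)^(n+1), so L{t·e^(-10t)} = 1/(s+10)^2

Final answer: 1/(s+10)^2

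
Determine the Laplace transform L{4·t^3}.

L{t^n} = n!/s^(n+1), so L{t^3} = 6/s^4. Then L{4·t^3} = 4·6/s^4 = 24/s^4

Final answer: 24/s^4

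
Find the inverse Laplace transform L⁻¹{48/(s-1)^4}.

L⁻¹{n!/(s-a)^(n+1)} = t^n·e^(at) with n=3, a=1. So L⁻¹{6/(s-1)^4} = t^3·e^t, and L⁻¹{48/(s-1)^4} = (48/6)·t^3·e^t = 8·t^3·e^t

Final answer: 8·t^3·e^t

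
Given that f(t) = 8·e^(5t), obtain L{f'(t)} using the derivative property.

f(0) = 8, F(s) = 8/(s-5). L{f'(t)} = s·F(s) - f(0) = 8s/(s-5) - 8 = (8s - 8(s-5))/(s-5) = 40/(s-5)

Final answer: 40/(s-5)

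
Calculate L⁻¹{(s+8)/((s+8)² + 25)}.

Using frequency shift: L⁻¹{(s-a)/((s-a)² + b²)} = e^(at)cos(bt). Here a=-8, b=5

Final answer: e^(-8t)·cos(5t)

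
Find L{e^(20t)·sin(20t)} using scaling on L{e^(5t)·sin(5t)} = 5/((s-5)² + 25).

Scaling with a=4: L{e^(20t)·sin(20t)} = (1/4) · 5/((s/4-5)² + 25). Simplifying: 20/((s-20)² + 400)

Final answer: 20/((s-20)² + 400)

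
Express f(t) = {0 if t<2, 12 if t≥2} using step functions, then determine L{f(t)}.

f(t) = 12·u(t-2). L{u(t-2)} = e^(-2s)/s, so L{f(t)} = 12·e^(-2s)/s

Final answer: 12·e^(-2s)/s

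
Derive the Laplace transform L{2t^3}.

L{2t^3} = 2 · L{t^3} = 2 · 6/s^4 = 12/s^4

Final answer: 12/s^4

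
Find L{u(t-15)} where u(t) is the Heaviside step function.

L{u(t-a)} = e^(-as)/s. Here a=15, so L{u(t-15)} = e^(-15s)/s

Final answer: e^(-15s)/s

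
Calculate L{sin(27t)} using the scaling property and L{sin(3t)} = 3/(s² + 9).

Using L{f(at)} = (1/a)F(s/a) with a=9: L{sin(27t)} = (1/9) · 3/((s/9)² + 9) = (1/9) · 3·81/(s² + 729) = 27/(s² + 729)

Final answer: 27/(s² + 729)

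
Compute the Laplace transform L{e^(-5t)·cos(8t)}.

L{e^(at)·cos(ωt)} = (s-a)/((s-a)² + ω²), so L{e^(-5t)·cos(8t)} = (s+5)/((s+5)² + 64)

Final answer: (s+5)/((s+5)² + 64)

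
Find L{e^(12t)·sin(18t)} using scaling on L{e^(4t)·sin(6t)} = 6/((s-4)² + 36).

Scaling with a=3: L{e^(12t)·sin(18t)} = (1/3) · 6/((s/3-4)² + 36). Simplifying: 18/((s-12)² + 324)

Final answer: 18/((s-12)² + 324)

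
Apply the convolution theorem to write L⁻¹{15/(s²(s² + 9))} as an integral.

15/(s²(s² + 9)) = (1/s²)·(15/(s² + 9)) = L{t}·L{5·sin(3t)}. So f(t) = t*(5·sin(3t)) = ∫₀ᵗ 5τ·sin(3(t-τ)) dτ

Final answer: ∫₀ᵗ 5τ·sin(3(t-τ)) dτ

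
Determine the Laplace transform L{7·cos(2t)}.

L{cos(ωt)} = s/(s² + ω²), so L{cos(2t)} = s/(s² + 4). Then L{7·cos(2t)} = 7·s/(s² + 4) = 7s/(s² + 4)

Final answer: 7s/(s² + 4)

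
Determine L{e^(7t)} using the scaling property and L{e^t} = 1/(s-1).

Using L{f(at)} = (1/a)F(s/a) with a=7 and f(t) = e^t: L{e^(7t)} = (1/7) · 1/((s/7)-1) = (1/7) · 7/(s-7) = 1/(s-7)

Final answer: 1/(s-7)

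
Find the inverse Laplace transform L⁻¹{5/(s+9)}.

L⁻¹{1/(s-a)} = e^(at), so L⁻¹{1/(s+9)} = e^(-9t), and L⁻¹{5/(s+9)} = 5·e^(-9t)

Final answer: 5·e^(-9t)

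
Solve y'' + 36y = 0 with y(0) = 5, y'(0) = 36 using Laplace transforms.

L{y''} + 36L{y} = 0. s²Y - 5s - 36 + 36Y = 0. Y(s² + 36) = 5s + 36. Y = (5s + 36)/(s² + 36). Inverting: y(t) = 5cos(6t) + 6sin(6t)

Final answer: y(t) = 5cos(6t) + 6sin(6t)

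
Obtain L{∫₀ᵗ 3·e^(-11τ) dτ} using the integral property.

L{∫₀ᵗ f(τ)dτ} = F(s)/s with F(s) = 3/(s+11), so L{∫₀ᵗ 3·e^(-11τ) dτ} = 3/(s(s+11))

Final answer: 3/(s(s+11))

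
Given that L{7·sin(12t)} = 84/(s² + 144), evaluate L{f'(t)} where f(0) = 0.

L{f'(t)} = s·F(s) - f(0) = s·84/(s² + 144) - 0 = 84s/(s² + 144)

Final answer: 84s/(s² + 144)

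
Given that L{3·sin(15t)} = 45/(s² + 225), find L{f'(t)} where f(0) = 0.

L{f'(t)} = s·F(s) - f(0) = s·45/(s² + 225) - 0 = 45s/(s² + 225)

Final answer: 45s/(s² + 225)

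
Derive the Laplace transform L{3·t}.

L{t^n} = n!/s^(n+1), so L{t} = 1/s^2. Then L{3·t} = 3·1/s^2 = 3/s^2

Final answer: 3/s^2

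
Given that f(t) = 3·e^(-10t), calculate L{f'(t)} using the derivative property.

f(0) = 3, F(s) = 3/(s+10). L{f'(t)} = s·F(s) - f(0) = 3s/(s+10) - 3 = (3s - 3(s+10))/(s+10) = -30/(s+10)

Final answer: -30/(s+10)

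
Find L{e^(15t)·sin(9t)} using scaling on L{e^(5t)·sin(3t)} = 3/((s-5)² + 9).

Scaling with a=3: L{e^(15t)·sin(9t)} = (1/3) · 3/((s/3-5)² + 9). Simplifying: 9/((s-15)² + 81)

Final answer: 9/((s-15)² + 81)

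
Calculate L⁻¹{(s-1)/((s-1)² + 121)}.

Using frequency shift: L⁻¹{(s-a)/((s-a)² + b²)} = e^(at)cos(bt). Here a=1, b=11

Final answer: e^t·cos(11t)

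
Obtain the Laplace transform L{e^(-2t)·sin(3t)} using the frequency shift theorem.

Frequency shift: L{e^(at)f(t)} = F(s-a). L{e^(-2t)·sin(3t)} = 3/((s+2)² + 9)

Final answer: 3/((s+2)² + 9)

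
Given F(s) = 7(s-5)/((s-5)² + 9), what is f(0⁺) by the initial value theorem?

f(0⁺) = lim_{s→∞} sF(s) = lim_{s→∞} 7s(s-5)/((s-5)² + 9) = 7

Final answer: 7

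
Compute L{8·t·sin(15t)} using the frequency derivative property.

L{sin(15t)} = 15/(s² + 225). By L{t·f(t)} = -F'(s): -d/ds[15/(s² + 225)] = -(15)·(-2s)/(s² + 225)² = 30s/(s² + 225)². Then L{8·t·sin(15t)} = 8·30s/(s² + 225)² = 240s/(s² + 225)²

Final answer: 240s/(s² + 225)²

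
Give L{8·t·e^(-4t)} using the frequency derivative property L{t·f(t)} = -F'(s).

L{e^(-4t)} = 1/(s+4). By frequency derivative: L{t·e^(-4t)} = -d/ds[1/(s+4)] = -(-1)/(s+4)² = 1/(s+4)². Then L{8·t·e^(-4t)} = 8·1/(s+4)² = 8/(s+4)²

Final answer: 8/(s+4)²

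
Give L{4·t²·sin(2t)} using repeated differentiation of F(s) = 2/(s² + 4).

F(s) = 2/(s² + 4). F'(s) = -4s/(s² + 4)². F''(s) = -4(4 - 3s²)/(s² + 4)³ = (12s² - 16)/(s² + 4)³. So L{t²·sin(2t)} = (-1)² F''(s) = (12s² - 16)/(s² + 4)³. Then L{4·t²·sin(2t)} = 4·(12s² - 16)/(s² + 4)³ = (48s² - 64)/(s² + 4)³

Final answer: (48s² - 64)/(s² + 4)³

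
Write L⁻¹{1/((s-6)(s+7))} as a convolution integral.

1/((s-6)(s+7)) = (1/(s-6))·(1/(s+7)) = L{e^(6t)}·L{e^(-7t)}. So f(t) = e^(6t)*e^(-7t) = ∫₀ᵗ e^(6τ)·e^(-7(t-τ)) dτ

Final answer: ∫₀ᵗ e^(6τ)·e^(-7(t-τ)) dτ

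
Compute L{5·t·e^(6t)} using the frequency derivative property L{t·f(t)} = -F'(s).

L{e^(6t)} = 1/(s-6). By frequency derivative: L{t·e^(6t)} = -d/ds[1/(s-6)] = -(-1)/(s-6)² = 1/(s-6)². Then L{5·t·e^(6t)} = 5·1/(s-6)² = 5/(s-6)²

Final answer: 5/(s-6)²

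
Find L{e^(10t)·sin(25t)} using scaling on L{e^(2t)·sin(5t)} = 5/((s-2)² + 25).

Scaling with a=5: L{e^(10t)·sin(25t)} = (1/5) · 5/((s/5-2)² + 25). Simplifying: 25/((s-10)² + 625)

Final answer: 25/((s-10)² + 625)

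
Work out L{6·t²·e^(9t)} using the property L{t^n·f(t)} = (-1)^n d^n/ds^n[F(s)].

L{e^(9t)} = 1/(s-9). d/ds[1/(s-9)] = -1/(s-9)². d²/ds²[1/(s-9)] = 2/(s-9)³. So L{t²·e^(9t)} = (-1)² · 2/(s-9)³ = 2/(s-9)³. Then L{6·t²·e^(9t)} = 6·2/(s-9)³ = 12/(s-9)³

Final answer: 12/(s-9)³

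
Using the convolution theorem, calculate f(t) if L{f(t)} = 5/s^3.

5/s^3 = (5/s)·(1/s^2) = L{5}·L{t}. By convolution, f(t) = 5*t = ∫₀ᵗ 5·τ dτ = 5·t²/2

Final answer: 5·t²/2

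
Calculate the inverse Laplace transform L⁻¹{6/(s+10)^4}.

L⁻¹{n!/(s-a)^(n+1)} = t^n·e^(at), so L⁻¹{6/(s+10)^4} = t^3·e^(-10t)

Final answer: t^3·e^(-10t)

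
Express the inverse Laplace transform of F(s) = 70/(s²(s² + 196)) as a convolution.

70/(s²(s² + 196)) = (1/s²)·(70/(s² + 196)) = L{t}·L{5·sin(14t)}. So f(t) = t*(5·sin(14t)) = ∫₀ᵗ 5τ·sin(14(t-τ)) dτ

Final answer: ∫₀ᵗ 5τ·sin(14(t-τ)) dτ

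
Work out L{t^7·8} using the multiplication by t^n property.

L{8} = 8/s. d^1/ds^1[1/s] = -1/s². d^2/ds^2[1/s] = 2/s^3. d^3/ds^3[1/s] = -6/s^4. d^4/ds^4[1/s] = 24/s^5. d^5/ds^5[1/s] = -120/s^6. d^6/ds^6[1/s] = 720/s^7. d^7/ds^7[1/s] = -5040/s^8. So L{t^7} = (-1)^{7}·-5040/s^8 = 5040/s^8. Then L{t^7·8} = 8·5040/s^8 = 40320/s^8

Final answer: 40320/s^8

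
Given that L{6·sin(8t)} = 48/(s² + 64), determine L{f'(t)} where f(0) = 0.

L{f'(t)} = s·F(s) - f(0) = s·48/(s² + 64) - 0 = 48s/(s² + 64)

Final answer: 48s/(s² + 64)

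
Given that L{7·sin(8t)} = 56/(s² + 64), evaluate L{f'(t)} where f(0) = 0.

L{f'(t)} = s·F(s) - f(0) = s·56/(s² + 64) - 0 = 56s/(s² + 64)

Final answer: 56s/(s² + 64)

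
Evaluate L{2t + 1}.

L{2t + 1} = 2·L{t} + L{1} = 2/s² + 1/s

Final answer: 2/s² + 1/s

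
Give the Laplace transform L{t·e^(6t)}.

L{t^n·e^(at)} = n!/(s-a)^(n+1), so L{t·e^(6t)} = 1/(s-6)^2

Final answer: 1/(s-6)^2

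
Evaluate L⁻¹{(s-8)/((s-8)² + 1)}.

Using frequency shift: L⁻¹{(s-a)/((s-a)² + b²)} = e^(at)cos(bt). Here a=8, b=1

Final answer: e^(8t)·cos(t)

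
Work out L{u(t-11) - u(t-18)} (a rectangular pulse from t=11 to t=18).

L{u(t-a)} = e^(-as)/s. L{u(t-11) - u(t-18)} = (e^(-11s) - e^(-18s))/s

Final answer: (e^(-11s) - e^(-18s))/s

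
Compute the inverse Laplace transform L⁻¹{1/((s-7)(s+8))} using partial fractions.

Decompose: A/(s-7) + B/(s+8). A = 1/15, B = -1/15. f(t) = (e^(7t) - e^(-8t))/15

Final answer: (e^(7t) - e^(-8t))/15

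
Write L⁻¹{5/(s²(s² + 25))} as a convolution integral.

5/(s²(s² + 25)) = (1/s²)·(5/(s² + 25)) = L{t}·L{sin(5t)}. So f(t) = t*(sin(5t)) = ∫₀ᵗ τ·sin(5(t-τ)) dτ

Final answer: ∫₀ᵗ τ·sin(5(t-τ)) dτ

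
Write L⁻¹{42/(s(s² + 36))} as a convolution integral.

42/(s(s² + 36)) = (1/s)·(42/(s² + 36)) = L{1}·L{7·sin(6t)}. So f(t) = 1*(7·sin(6t)) = ∫₀ᵗ 7·sin(6τ) dτ

Final answer: ∫₀ᵗ 7·sin(6τ) dτ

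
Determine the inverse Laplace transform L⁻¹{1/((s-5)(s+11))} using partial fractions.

Decompose: A/(s-5) + B/(s+11). A = 1/16, B = -1/16. f(t) = (e^(5t) - e^(-11t))/16

Final answer: (e^(5t) - e^(-11t))/16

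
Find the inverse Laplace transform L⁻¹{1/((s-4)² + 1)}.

Using frequency shift, L⁻¹{1/((s-4)² + 1)} = e^(4t)·sin(t)

Final answer: e^(4t)·sin(t)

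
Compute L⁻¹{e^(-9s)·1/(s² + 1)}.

L⁻¹{1/(s² + 1)} = sin(t). By the time shift theorem, L⁻¹{e^(-as)F(s)} = u(t-a)f(t-a) with a=9, so L⁻¹{e^(-9s)·1/(s² + 1)} = u(t-9)·sin((t-9))

Final answer: u(t-9)·sin((t-9))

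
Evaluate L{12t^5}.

L{t^n} = n!/s^(n+1). So L{12t^5} = 12·5!/s^6 = 1440/s^6

Final answer: 1440/s^6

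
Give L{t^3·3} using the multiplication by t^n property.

L{3} = 3/s. d^1/ds^1[1/s] = -1/s². d^2/ds^2[1/s] = 2/s^3. d^3/ds^3[1/s] = -6/s^4. So L{t^3} = (-1)^{3}·-6/s^4 = 6/s^4. Then L{t^3·3} = 3·6/s^4 = 18/s^4

Final answer: 18/s^4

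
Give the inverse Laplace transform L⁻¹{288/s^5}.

L⁻¹{n!/s^(n+1)} = t^n with n=4. So L⁻¹{24/s^5} = t^4, and L⁻¹{288/s^5} = (288/24)·t^4 = 12·t^4

Final answer: 12·t^4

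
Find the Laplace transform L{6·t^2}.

L{t^n} = n!/s^(n+1), so L{t^2} = 2/s^3. Then L{6·t^2} = 6·2/s^3 = 12/s^3

Final answer: 12/s^3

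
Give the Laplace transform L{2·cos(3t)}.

L{cos(ωt)} = s/(s² + ω²), so L{cos(3t)} = s/(s² + 9). Then L{2·cos(3t)} = 2·s/(s² + 9) = 2s/(s² + 9)

Final answer: 2s/(s² + 9)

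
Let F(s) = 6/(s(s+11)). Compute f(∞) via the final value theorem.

f(∞) = lim_{s→0} s·6/(s(s+11)) = lim_{s→0} 6/(s+11) = 6/11 = 6/11

Final answer: 6/11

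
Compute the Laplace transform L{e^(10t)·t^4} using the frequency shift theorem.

L{e^(at)·t^n} = n!/(s-a)^(n+1), so L{e^(10t)·t^4} = 24/(s-10)^5

Final answer: 24/(s-10)^5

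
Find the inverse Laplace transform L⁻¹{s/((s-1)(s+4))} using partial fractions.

Using partial fractions, f(t) = (e^t + 4e^(-4t))/5

Final answer: (e^t + 4e^(-4t))/5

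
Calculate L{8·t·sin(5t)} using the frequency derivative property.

L{sin(5t)} = 5/(s² + 25). By L{t·f(t)} = -F'(s): -d/ds[5/(s² + 25)] = -(5)·(-2s)/(s² + 25)² = 10s/(s² + 25)². Then L{8·t·sin(5t)} = 8·10s/(s² + 25)² = 80s/(s² + 25)²

Final answer: 80s/(s² + 25)²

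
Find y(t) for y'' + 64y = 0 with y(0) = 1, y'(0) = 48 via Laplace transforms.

L{y''} + 64L{y} = 0. s²Y - s - 48 + 64Y = 0. Y(s² + 64) = s + 48. Y = (s + 48)/(s² + 64). Inverting: y(t) = cos(8t) + 6sin(8t)

Final answer: y(t) = cos(8t) + 6sin(8t)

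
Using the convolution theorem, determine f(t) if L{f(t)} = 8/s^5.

8/s^5 = (8/s)·(1/s^4) = L{8}·L{t^3/6}. By convolution, f(t) = 8*t^3/6 = ∫₀ᵗ 8·τ^3/6 dτ = 8·t^4/24

Final answer: 8·t^4/24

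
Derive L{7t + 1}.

L{7t + 1} = 7·L{t} + L{1} = 7/s² + 1/s

Final answer: 7/s² + 1/s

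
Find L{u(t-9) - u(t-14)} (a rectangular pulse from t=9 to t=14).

L{u(t-a)} = e^(-as)/s. L{u(t-9) - u(t-14)} = (e^(-9s) - e^(-14s))/s

Final answer: (e^(-9s) - e^(-14s))/s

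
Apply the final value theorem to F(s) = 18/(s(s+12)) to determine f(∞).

f(∞) = lim_{s→0} s·18/(s(s+12)) = lim_{s→0} 18/(s+12) = 18/12 = 3/2

Final answer: 3/2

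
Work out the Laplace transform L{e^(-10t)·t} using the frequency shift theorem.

L{e^(at)·t^n} = n!/(s-a)^(n+1), so L{e^(-10t)·t} = 1/(s+10)^2

Final answer: 1/(s+10)^2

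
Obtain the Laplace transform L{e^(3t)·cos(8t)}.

L{e^(at)·cos(ωt)} = (s-a)/((s-a)² + ω²), so L{e^(3t)·cos(8t)} = (s-3)/((s-3)² + 64)

Final answer: (s-3)/((s-3)² + 64)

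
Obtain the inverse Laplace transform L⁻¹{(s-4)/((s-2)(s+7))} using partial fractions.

Using partial fractions, f(t) = (-2e^(2t) + 11e^(-7t))/9

Final answer: (-2e^(2t) + 11e^(-7t))/9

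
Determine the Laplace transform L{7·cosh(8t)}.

L{cosh(ωt)} = s/(s² - ω²), so L{cosh(8t)} = s/(s² - 64). Then L{7·cosh(8t)} = 7·s/(s² - 64) = 7s/(s² - 64)

Final answer: 7s/(s² - 64)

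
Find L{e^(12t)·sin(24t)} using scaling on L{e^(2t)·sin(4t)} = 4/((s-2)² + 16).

Scaling with a=6: L{e^(12t)·sin(24t)} = (1/6) · 4/((s/6-2)² + 16). Simplifying: 24/((s-12)² + 576)

Final answer: 24/((s-12)² + 576)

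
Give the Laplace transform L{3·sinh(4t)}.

L{sinh(ωt)} = ω/(s² - ω²), so L{sinh(4t)} = 4/(s² - 16). Then L{3·sinh(4t)} = 3·4/(s² - 16) = 12/(s² - 16)

Final answer: 12/(s² - 16)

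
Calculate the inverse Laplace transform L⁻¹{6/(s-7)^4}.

L⁻¹{n!/(s-a)^(n+1)} = t^n·e^(at) with n=3, a=7. So L⁻¹{6/(s-7)^4} = t^3·e^(7t)

Final answer: t^3·e^(7t)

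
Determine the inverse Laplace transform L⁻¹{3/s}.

L⁻¹{c/s} = c, so L⁻¹{3/s} = 3

Final answer: 3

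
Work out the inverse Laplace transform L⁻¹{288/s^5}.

L⁻¹{n!/s^(n+1)} = t^n with n=4. So L⁻¹{24/s^5} = t^4, and L⁻¹{288/s^5} = (288/24)·t^4 = 12·t^4

Final answer: 12·t^4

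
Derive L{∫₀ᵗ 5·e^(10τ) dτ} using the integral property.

L{∫₀ᵗ f(τ)dτ} = F(s)/s with F(s) = 5/(s-10), so L{∫₀ᵗ 5·e^(10τ) dτ} = 5/(s(s-10))

Final answer: 5/(s(s-10))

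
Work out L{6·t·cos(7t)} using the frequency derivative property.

L{cos(7t)} = s/(s² + 49). Derivative: d/ds[s/(s² + 49)] = [(s² + 49) - s·2s]/(s² + 49)² = (49 - s²)/(s² + 49)². So L{t·cos(7t)} = -F'(s) = (s² - 49)/(s² + 49)². Then L{6·t·cos(7t)} = 6·(s² - 49)/(s² + 49)²

Final answer: 6·(s² - 49)/(s² + 49)²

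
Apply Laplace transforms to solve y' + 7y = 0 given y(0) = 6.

L{y'} + 7L{y} = 0. sY - 6 + 7Y = 0. Y(s+7) = 6. Y = 6/(s+7)

Final answer: y(t) = 6e^(-7t)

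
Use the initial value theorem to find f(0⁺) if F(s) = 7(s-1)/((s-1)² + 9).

f(0⁺) = lim_{s→∞} sF(s) = lim_{s→∞} 7s(s-1)/((s-1)² + 9) = 7

Final answer: 7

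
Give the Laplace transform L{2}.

L{2} = 2 · L{1} = 2/s

Final answer: 2/s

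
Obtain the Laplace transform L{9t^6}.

L{9t^6} = 9 · L{t^6} = 9 · 720/s^7 = 6480/s^7

Final answer: 6480/s^7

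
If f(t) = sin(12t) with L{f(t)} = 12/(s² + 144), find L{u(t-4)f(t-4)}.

Time shift theorem: L{u(t-a)f(t-a)} = e^(-as)F(s). Here a=4, F(s) = 12/(s² + 144), so L{u(t-4)f(t-4)} = e^(-4s)·12/(s² + 144)

Final answer: e^(-4s)·12/(s² + 144)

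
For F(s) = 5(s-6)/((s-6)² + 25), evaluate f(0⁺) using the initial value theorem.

f(0⁺) = lim_{s→∞} sF(s) = lim_{s→∞} 5s(s-6)/((s-6)² + 25) = 5

Final answer: 5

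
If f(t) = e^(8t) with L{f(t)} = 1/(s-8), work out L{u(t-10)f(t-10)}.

Time shift theorem: L{u(t-a)f(t-a)} = e^(-as)F(s). Here a=10, F(s) = 1/(s-8), so L{u(t-10)f(t-10)} = e^(-10s)·1/(s-8)

Final answer: e^(-10s)·1/(s-8)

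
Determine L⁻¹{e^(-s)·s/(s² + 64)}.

L⁻¹{s/(s² + 64)} = cos(8t). By the time shift theorem, L⁻¹{e^(-as)F(s)} = u(t-a)f(t-a) with a=1, so L⁻¹{e^(-s)·s/(s² + 64)} = u(t-1)·cos(8(t-1))

Final answer: u(t-1)·cos(8(t-1))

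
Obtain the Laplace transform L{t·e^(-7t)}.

L{t^n·e^(at)} = n!/(s-a)^(n+1), so L{t·e^(-7t)} = 1/(s+7)^2

Final answer: 1/(s+7)^2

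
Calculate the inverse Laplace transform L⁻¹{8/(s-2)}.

L⁻¹{1/(s-a)} = e^(at), so L⁻¹{1/(s-2)} = e^(2t), and L⁻¹{8/(s-2)} = 8·e^(2t)

Final answer: 8·e^(2t)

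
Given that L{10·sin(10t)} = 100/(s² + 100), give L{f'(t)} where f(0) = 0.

L{f'(t)} = s·F(s) - f(0) = s·100/(s² + 100) - 0 = 100s/(s² + 100)

Final answer: 100s/(s² + 100)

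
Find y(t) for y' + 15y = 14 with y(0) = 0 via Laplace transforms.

sY + 15Y = 14/s. Y = 14/(s(s+15)). Partial fractions: Y = 14/15/s - 14/15/(s+15)

Final answer: y(t) = 14/15(1 - e^(-15t))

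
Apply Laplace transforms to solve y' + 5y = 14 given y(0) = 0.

sY + 5Y = 14/s. Y = 14/(s(s+5)). Partial fractions: Y = 14/5/s - 14/5/(s+5)

Final answer: y(t) = 14/5(1 - e^(-5t))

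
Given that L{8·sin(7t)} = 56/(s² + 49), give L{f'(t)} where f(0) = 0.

L{f'(t)} = s·F(s) - f(0) = s·56/(s² + 49) - 0 = 56s/(s² + 49)

Final answer: 56s/(s² + 49)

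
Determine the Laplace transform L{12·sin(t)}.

L{sin(ωt)} = ω/(s² + ω²), so L{sin(t)} = 1/(s² + 1). Then L{12·sin(t)} = 12·1/(s² + 1) = 12/(s² + 1)

Final answer: 12/(s² + 1)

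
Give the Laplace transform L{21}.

L{21} = 21 · L{1} = 21/s

Final answer: 21/s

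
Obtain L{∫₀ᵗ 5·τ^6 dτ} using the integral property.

L{∫₀ᵗ f(τ)dτ} = F(s)/s with f(t) = 5t^6. F(s) = 3600/s^7, so L{∫₀ᵗ 5·τ^6 dτ} = (3600/s^7)/s = 3600/s^8. (Check: ∫₀ᵗ 5·τ^6 dτ = 5t^7/7.)

Final answer: 3600/s^8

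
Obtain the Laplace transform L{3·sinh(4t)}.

L{sinh(ωt)} = ω/(s² - ω²), so L{sinh(4t)} = 4/(s² - 16). Then L{3·sinh(4t)} = 3·4/(s² - 16) = 12/(s² - 16)

Final answer: 12/(s² - 16)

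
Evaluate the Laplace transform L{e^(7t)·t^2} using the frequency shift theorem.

L{e^(at)·t^n} = n!/(s-a)^(n+1), so L{e^(7t)·t^2} = 2/(s-7)^3

Final answer: 2/(s-7)^3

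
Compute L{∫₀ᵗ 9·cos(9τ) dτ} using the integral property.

L{∫₀ᵗ f(τ)dτ} = F(s)/s with F(s) = 9s/(s² + 81), so the result is (9s/(s² + 81))/s = 9/(s² + 81)

Final answer: 9/(s² + 81)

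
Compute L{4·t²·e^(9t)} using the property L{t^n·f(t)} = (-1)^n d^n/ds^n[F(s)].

L{e^(9t)} = 1/(s-9). d/ds[1/(s-9)] = -1/(s-9)². d²/ds²[1/(s-9)] = 2/(s-9)³. So L{t²·e^(9t)} = (-1)² · 2/(s-9)³ = 2/(s-9)³. Then L{4·t²·e^(9t)} = 4·2/(s-9)³ = 8/(s-9)³

Final answer: 8/(s-9)³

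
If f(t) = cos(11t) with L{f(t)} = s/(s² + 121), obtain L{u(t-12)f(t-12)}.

Time shift theorem: L{u(t-a)f(t-a)} = e^(-as)F(s). Here a=12, F(s) = s/(s² + 121), so L{u(t-12)f(t-12)} = e^(-12s)·s/(s² + 121)

Final answer: e^(-12s)·s/(s² + 121)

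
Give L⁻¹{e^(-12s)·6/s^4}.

L⁻¹{6/s^4} = t^3. By the time shift theorem, L⁻¹{e^(-as)F(s)} = u(t-a)f(t-a) with a=12, so L⁻¹{e^(-12s)·6/s^4} = u(t-12)·(t-12)^3

Final answer: u(t-12)·(t-12)^3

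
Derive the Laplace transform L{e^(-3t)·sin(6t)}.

L{e^(at)·sin(ωt)} = ω/((s-a)² + ω²), so L{e^(-3t)·sin(6t)} = 6/((s+3)² + 36)

Final answer: 6/((s+3)² + 36)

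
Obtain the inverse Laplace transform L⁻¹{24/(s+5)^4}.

L⁻¹{n!/(s-a)^(n+1)} = t^n·e^(at) with n=3, a=-5. So L⁻¹{6/(s+5)^4} = t^3·e^(-5t), and L⁻¹{24/(s+5)^4} = (24/6)·t^3·e^(-5t) = 4·t^3·e^(-5t)

Final answer: 4·t^3·e^(-5t)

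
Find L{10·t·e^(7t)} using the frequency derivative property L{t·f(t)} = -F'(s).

L{e^(7t)} = 1/(s-7). By frequency derivative: L{t·e^(7t)} = -d/ds[1/(s-7)] = -(-1)/(s-7)² = 1/(s-7)². Then L{10·t·e^(7t)} = 10·1/(s-7)² = 10/(s-7)²

Final answer: 10/(s-7)²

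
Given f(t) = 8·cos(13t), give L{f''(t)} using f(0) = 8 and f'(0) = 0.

F(s) = 8s/(s² + 169). L{f''(t)} = s²F(s) - sf(0) - f'(0) = 8s³/(s² + 169) - 8s = (8s³ - 8s(s² + 169))/(s² + 169) = -1352s/(s² + 169)

Final answer: -1352s/(s² + 169)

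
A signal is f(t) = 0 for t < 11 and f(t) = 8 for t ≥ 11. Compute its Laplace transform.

f(t) = 8·u(t-11). L{u(t-11)} = e^(-11s)/s, so L{f(t)} = 8·e^(-11s)/s

Final answer: 8·e^(-11s)/s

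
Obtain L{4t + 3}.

L{4t + 3} = 4·L{t} + 3·L{1} = 4/s² + 3/s

Final answer: 4/s² + 3/s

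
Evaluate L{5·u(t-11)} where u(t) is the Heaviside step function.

L{u(t-a)} = e^(-as)/s. Here a=11, so L{u(t-11)} = e^(-11s)/s, and L{5·u(t-11)} = 5·e^(-11s)/s

Final answer: 5·e^(-11s)/s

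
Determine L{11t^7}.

L{t^n} = n!/s^(n+1). So L{11t^7} = 11·7!/s^8 = 55440/s^8

Final answer: 55440/s^8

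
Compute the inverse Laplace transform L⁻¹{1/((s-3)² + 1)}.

Using frequency shift, L⁻¹{1/((s-3)² + 1)} = e^(3t)·sin(t)

Final answer: e^(3t)·sin(t)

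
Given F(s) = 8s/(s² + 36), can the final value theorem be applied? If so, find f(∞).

The final value theorem requires all poles of sF(s) in the left half-plane. sF(s) = 8s²/(s² + 36) has poles at s = ±6i (imaginary axis). Theorem does NOT apply (oscillatory system).

Final answer: Not applicable (oscillatory)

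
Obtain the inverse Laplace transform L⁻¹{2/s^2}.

L⁻¹{n!/s^(n+1)} = t^n with n=1. So L⁻¹{1/s^2} = t, and L⁻¹{2/s^2} = (2/1)·t = 2·t

Final answer: 2·t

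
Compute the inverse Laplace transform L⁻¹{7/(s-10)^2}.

L⁻¹{n!/(s-a)^(n+1)} = t^n·e^(at) with n=1, a=10. So L⁻¹{1/(s-10)^2} = t·e^(10t), and L⁻¹{7/(s-10)^2} = (7/1)·t·e^(10t) = 7·t·e^(10t)

Final answer: 7·t·e^(10t)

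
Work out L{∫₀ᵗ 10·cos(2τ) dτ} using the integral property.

L{∫₀ᵗ f(τ)dτ} = F(s)/s with F(s) = 10s/(s² + 4), so the result is (10s/(s² + 4))/s = 10/(s² + 4)

Final answer: 10/(s² + 4)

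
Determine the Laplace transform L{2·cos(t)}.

L{cos(ωt)} = s/(s² + ω²), so L{cos(t)} = s/(s² + 1). Then L{2·cos(t)} = 2·s/(s² + 1) = 2s/(s² + 1)

Final answer: 2s/(s² + 1)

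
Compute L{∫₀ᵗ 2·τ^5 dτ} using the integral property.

L{∫₀ᵗ f(τ)dτ} = F(s)/s with f(t) = 2t^5. F(s) = 240/s^6, so L{∫₀ᵗ 2·τ^5 dτ} = (240/s^6)/s = 240/s^7. (Check: ∫₀ᵗ 2·τ^5 dτ = 2t^6/6.)

Final answer: 240/s^7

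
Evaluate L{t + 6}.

L{t + 6} = L{t} + 6·L{1} = 1/s² + 6/s

Final answer: 1/s² + 6/s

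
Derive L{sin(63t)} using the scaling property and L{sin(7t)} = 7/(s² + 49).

Using L{f(at)} = (1/a)F(s/a) with a=9: L{sin(63t)} = (1/9) · 7/((s/9)² + 49) = (1/9) · 7·81/(s² + 3969) = 63/(s² + 3969)

Final answer: 63/(s² + 3969)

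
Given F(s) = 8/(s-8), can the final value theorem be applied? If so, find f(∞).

sF(s) = 8s/(s-8) has a pole at s = 8 in the right half-plane. Theorem does NOT apply (unstable system; f(t) = 8·e^(8t) grows without bound).

Final answer: Not applicable (unstable)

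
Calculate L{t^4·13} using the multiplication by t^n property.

L{13} = 13/s. d^1/ds^1[1/s] = -1/s². d^2/ds^2[1/s] = 2/s^3. d^3/ds^3[1/s] = -6/s^4. d^4/ds^4[1/s] = 24/s^5. So L{t^4} = (-1)^{4}·24/s^5 = 24/s^5. Then L{t^4·13} = 13·24/s^5 = 312/s^5

Final answer: 312/s^5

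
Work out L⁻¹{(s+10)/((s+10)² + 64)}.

Using frequency shift: L⁻¹{(s-a)/((s-a)² + b²)} = e^(at)cos(bt). Here a=-10, b=8

Final answer: e^(-10t)·cos(8t)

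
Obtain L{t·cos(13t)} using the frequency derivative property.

L{cos(13t)} = s/(s² + 169). Derivative: d/ds[s/(s² + 169)] = [(s² + 169) - s·2s]/(s² + 169)² = (169 - s²)/(s² + 169)². So L{t·cos(13t)} = -F'(s) = (s² - 169)/(s² + 169)²

Final answer: (s² - 169)/(s² + 169)²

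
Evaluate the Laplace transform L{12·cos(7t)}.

L{cos(ωt)} = s/(s² + ω²), so L{cos(7t)} = s/(s² + 49). Then L{12·cos(7t)} = 12·s/(s² + 49) = 12s/(s² + 49)

Final answer: 12s/(s² + 49)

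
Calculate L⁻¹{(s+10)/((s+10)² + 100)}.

Using frequency shift: L⁻¹{(s-a)/((s-a)² + b²)} = e^(at)cos(bt). Here a=-10, b=10

Final answer: e^(-10t)·cos(10t)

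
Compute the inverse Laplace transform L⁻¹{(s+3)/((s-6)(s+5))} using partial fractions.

Using partial fractions, f(t) = (9e^(6t) + 2e^(-5t))/11

Final answer: (9e^(6t) + 2e^(-5t))/11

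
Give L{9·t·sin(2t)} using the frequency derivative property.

L{sin(2t)} = 2/(s² + 4). By L{t·f(t)} = -F'(s): -d/ds[2/(s² + 4)] = -(2)·(-2s)/(s² + 4)² = 4s/(s² + 4)². Then L{9·t·sin(2t)} = 9·4s/(s² + 4)² = 36s/(s² + 4)²

Final answer: 36s/(s² + 4)²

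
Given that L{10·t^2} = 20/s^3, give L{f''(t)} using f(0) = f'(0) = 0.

L{f''(t)} = s²F(s) - sf(0) - f'(0) = s²·20/s^3 - 0 - 0 = 20/s

Final answer: 20/s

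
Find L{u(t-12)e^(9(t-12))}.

u(t-a)f(t-a) with f(t)=e^(9t). L{e^(9t)} = 1/(s-9). By time shift: e^(-12s)/(s-9)

Final answer: e^(-12s)/(s-9)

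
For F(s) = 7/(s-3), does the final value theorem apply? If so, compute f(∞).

sF(s) = 7s/(s-3) has a pole at s = 3 in the right half-plane. Theorem does NOT apply (unstable system; f(t) = 7·e^(3t) grows without bound).

Final answer: Not applicable (unstable)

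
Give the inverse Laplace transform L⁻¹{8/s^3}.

L⁻¹{n!/s^(n+1)} = t^n with n=2. So L⁻¹{2/s^3} = t^2, and L⁻¹{8/s^3} = (8/2)·t^2 = 4·t^2

Final answer: 4·t^2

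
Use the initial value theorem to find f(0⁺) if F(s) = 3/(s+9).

f(0⁺) = lim_{s→∞} s·3/(s+9) = lim_{s→∞} 3s/(s+9) = 3

Final answer: 3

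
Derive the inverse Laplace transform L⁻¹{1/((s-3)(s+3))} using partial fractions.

Decompose: A/(s-3) + B/(s+3). A = 1/6, B = -1/6. f(t) = (e^(3t) - e^(-3t))/6

Final answer: (e^(3t) - e^(-3t))/6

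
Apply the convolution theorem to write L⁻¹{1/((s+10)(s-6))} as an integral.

1/((s+10)(s-6)) = (1/(s+10))·(1/(s-6)) = L{e^(-10t)}·L{e^(6t)}. So f(t) = e^(-10t)*e^(6t) = ∫₀ᵗ e^(-10τ)·e^(6(t-τ)) dτ

Final answer: ∫₀ᵗ e^(-10τ)·e^(6(t-τ)) dτ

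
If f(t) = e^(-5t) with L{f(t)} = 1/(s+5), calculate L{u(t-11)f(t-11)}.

Time shift theorem: L{u(t-a)f(t-a)} = e^(-as)F(s). Here a=11, F(s) = 1/(s+5), so L{u(t-11)f(t-11)} = e^(-11s)·1/(s+5)

Final answer: e^(-11s)·1/(s+5)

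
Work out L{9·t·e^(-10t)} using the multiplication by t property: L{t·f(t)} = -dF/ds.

Using L{t^n·e^(at)} = n!/(s-a)^(n+1), L{t·e^(-10t)} = 1/(s+10)^2, so L{9·t·e^(-10t)} = 9·1/(s+10)^2 = 9/(s+10)^2

Final answer: 9/(s+10)^2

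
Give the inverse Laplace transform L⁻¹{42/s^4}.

L⁻¹{n!/s^(n+1)} = t^n with n=3. So L⁻¹{6/s^4} = t^3, and L⁻¹{42/s^4} = (42/6)·t^3 = 7·t^3

Final answer: 7·t^3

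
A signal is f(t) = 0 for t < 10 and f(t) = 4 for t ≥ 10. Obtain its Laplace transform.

f(t) = 4·u(t-10). L{u(t-10)} = e^(-10s)/s, so L{f(t)} = 4·e^(-10s)/s

Final answer: 4·e^(-10s)/s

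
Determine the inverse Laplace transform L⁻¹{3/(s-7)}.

L⁻¹{1/(s-a)} = e^(at), so L⁻¹{1/(s-7)} = e^(7t), and L⁻¹{3/(s-7)} = 3·e^(7t)

Final answer: 3·e^(7t)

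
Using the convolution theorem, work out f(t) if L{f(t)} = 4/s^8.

4/s^8 = (4/s)·(1/s^7) = L{4}·L{t^6/720}. By convolution, f(t) = 4*t^6/720 = ∫₀ᵗ 4·τ^6/720 dτ = 4·t^7/5040

Final answer: 4·t^7/5040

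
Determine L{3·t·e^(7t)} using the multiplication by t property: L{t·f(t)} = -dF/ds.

Using L{t^n·e^(at)} = n!/(s-a)^(n+1), L{t·e^(7t)} = 1/(s-7)^2, so L{3·t·e^(7t)} = 3·1/(s-7)^2 = 3/(s-7)^2

Final answer: 3/(s-7)^2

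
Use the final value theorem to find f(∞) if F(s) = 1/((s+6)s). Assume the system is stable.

f(∞) = lim_{s→0} sF(s) = lim_{s→0} 1/(s+6) = 1/6

Final answer: 1/6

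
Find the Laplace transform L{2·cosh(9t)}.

L{cosh(ωt)} = s/(s² - ω²), so L{cosh(9t)} = s/(s² - 81). Then L{2·cosh(9t)} = 2·s/(s² - 81) = 2s/(s² - 81)

Final answer: 2s/(s² - 81)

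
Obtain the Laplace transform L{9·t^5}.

L{t^n} = n!/s^(n+1), so L{t^5} = 120/s^6. Then L{9·t^5} = 9·120/s^6 = 1080/s^6

Final answer: 1080/s^6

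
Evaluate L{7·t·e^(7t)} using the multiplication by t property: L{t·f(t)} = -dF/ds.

Using L{t^n·e^(at)} = n!/(s-a)^(n+1), L{t·e^(7t)} = 1/(s-7)^2, so L{7·t·e^(7t)} = 7·1/(s-7)^2 = 7/(s-7)^2

Final answer: 7/(s-7)^2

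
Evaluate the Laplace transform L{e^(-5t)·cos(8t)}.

L{e^(at)·cos(ωt)} = (s-a)/((s-a)² + ω²), so L{e^(-5t)·cos(8t)} = (s+5)/((s+5)² + 64)

Final answer: (s+5)/((s+5)² + 64)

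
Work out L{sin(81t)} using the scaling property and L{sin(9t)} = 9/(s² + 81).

Using L{f(at)} = (1/a)F(s/a) with a=9: L{sin(81t)} = (1/9) · 9/((s/9)² + 81) = (1/9) · 9·81/(s² + 6561) = 81/(s² + 6561)

Final answer: 81/(s² + 6561)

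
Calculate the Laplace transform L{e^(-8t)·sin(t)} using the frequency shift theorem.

Frequency shift: L{e^(at)f(t)} = F(s-a). L{e^(-8t)·sin(t)} = 1/((s+8)² + 1)

Final answer: 1/((s+8)² + 1)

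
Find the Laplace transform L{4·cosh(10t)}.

L{cosh(ωt)} = s/(s² - ω²), so L{cosh(10t)} = s/(s² - 100). Then L{4·cosh(10t)} = 4·s/(s² - 100) = 4s/(s² - 100)

Final answer: 4s/(s² - 100)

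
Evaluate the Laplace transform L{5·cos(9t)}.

L{cos(ωt)} = s/(s² + ω²), so L{cos(9t)} = s/(s² + 81). Then L{5·cos(9t)} = 5·s/(s² + 81) = 5s/(s² + 81)

Final answer: 5s/(s² + 81)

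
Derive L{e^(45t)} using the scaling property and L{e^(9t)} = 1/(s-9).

Using L{f(at)} = (1/a)F(s/a) with a=5 and f(t) = e^(9t): L{e^(45t)} = (1/5) · 1/((s/5)-9) = (1/5) · 5/(s-45) = 1/(s-45)

Final answer: 1/(s-45)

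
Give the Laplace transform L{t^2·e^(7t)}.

L{t^n·e^(at)} = n!/(s-a)^(n+1), so L{t^2·e^(7t)} = 2/(s-7)^3

Final answer: 2/(s-7)^3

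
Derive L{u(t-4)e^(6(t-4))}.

u(t-a)f(t-a) with f(t)=e^(6t). L{e^(6t)} = 1/(s-6). By time shift: e^(-4s)/(s-6)

Final answer: e^(-4s)/(s-6)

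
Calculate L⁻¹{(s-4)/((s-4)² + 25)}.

Using frequency shift: L⁻¹{(s-a)/((s-a)² + b²)} = e^(at)cos(bt). Here a=4, b=5

Final answer: e^(4t)·cos(5t)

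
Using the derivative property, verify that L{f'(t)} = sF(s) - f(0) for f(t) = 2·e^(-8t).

f'(t) = -16e^(-8t). Direct: L{f'(t)} = -16/(s+8). Property: s·2/(s+8) - 2 = (2s - 2(s+8))/(s+8) = -16/(s+8). ✓

Final answer: -16/(s+8)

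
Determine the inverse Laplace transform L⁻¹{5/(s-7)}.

L⁻¹{1/(s-a)} = e^(at), so L⁻¹{1/(s-7)} = e^(7t), and L⁻¹{5/(s-7)} = 5·e^(7t)

Final answer: 5·e^(7t)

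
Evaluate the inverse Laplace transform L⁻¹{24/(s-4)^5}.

L⁻¹{n!/(s-a)^(n+1)} = t^n·e^(at), so L⁻¹{24/(s-4)^5} = t^4·e^(4t)

Final answer: t^4·e^(4t)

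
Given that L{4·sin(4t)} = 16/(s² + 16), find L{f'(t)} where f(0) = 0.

L{f'(t)} = s·F(s) - f(0) = s·16/(s² + 16) - 0 = 16s/(s² + 16)

Final answer: 16s/(s² + 16)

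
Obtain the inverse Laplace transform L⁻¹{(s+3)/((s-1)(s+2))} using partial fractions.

Using partial fractions, f(t) = (4e^t - e^(-2t))/3

Final answer: (4e^t - e^(-2t))/3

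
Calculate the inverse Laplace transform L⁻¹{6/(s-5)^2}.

L⁻¹{n!/(s-a)^(n+1)} = t^n·e^(at) with n=1, a=5. So L⁻¹{1/(s-5)^2} = t·e^(5t), and L⁻¹{6/(s-5)^2} = (6/1)·t·e^(5t) = 6·t·e^(5t)

Final answer: 6·t·e^(5t)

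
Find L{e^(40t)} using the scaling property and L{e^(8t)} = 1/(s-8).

Using L{f(at)} = (1/a)F(s/a) with a=5 and f(t) = e^(8t): L{e^(40t)} = (1/5) · 1/((s/5)-8) = (1/5) · 5/(s-40) = 1/(s-40)

Final answer: 1/(s-40)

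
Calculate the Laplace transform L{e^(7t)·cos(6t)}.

L{e^(at)·cos(ωt)} = (s-a)/((s-a)² + ω²), so L{e^(7t)·cos(6t)} = (s-7)/((s-7)² + 36)

Final answer: (s-7)/((s-7)² + 36)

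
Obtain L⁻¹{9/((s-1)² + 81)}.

Form: b/((s-a)² + b²) → e^(at)sin(bt). With a=1, b=9

Final answer: e^t·sin(9t)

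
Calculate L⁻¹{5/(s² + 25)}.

This is the form c·a/(s² + a²) with a = 5. L⁻¹ = sin(5t)

Final answer: sin(5t)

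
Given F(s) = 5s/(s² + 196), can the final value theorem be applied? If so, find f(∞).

The final value theorem requires all poles of sF(s) in the left half-plane. sF(s) = 5s²/(s² + 196) has poles at s = ±14i (imaginary axis). Theorem does NOT apply (oscillatory system).

Final answer: Not applicable (oscillatory)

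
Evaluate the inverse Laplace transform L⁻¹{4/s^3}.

L⁻¹{n!/s^(n+1)} = t^n with n=2. So L⁻¹{2/s^3} = t^2, and L⁻¹{4/s^3} = (4/2)·t^2 = 2·t^2

Final answer: 2·t^2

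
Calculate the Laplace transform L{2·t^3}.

L{t^n} = n!/s^(n+1), so L{t^3} = 6/s^4. Then L{2·t^3} = 2·6/s^4 = 12/s^4

Final answer: 12/s^4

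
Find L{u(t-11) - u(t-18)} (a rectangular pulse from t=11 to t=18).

L{u(t-a)} = e^(-as)/s. L{u(t-11) - u(t-18)} = (e^(-11s) - e^(-18s))/s

Final answer: (e^(-11s) - e^(-18s))/s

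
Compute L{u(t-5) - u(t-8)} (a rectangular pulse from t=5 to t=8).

L{u(t-a)} = e^(-as)/s. L{u(t-5) - u(t-8)} = (e^(-5s) - e^(-8s))/s

Final answer: (e^(-5s) - e^(-8s))/s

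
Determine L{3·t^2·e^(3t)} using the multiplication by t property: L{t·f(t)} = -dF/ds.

Using L{t^n·e^(at)} = n!/(s-a)^(n+1), L{t^2·e^(3t)} = 2/(s-3)^3, so L{3·t^2·e^(3t)} = 3·2/(s-3)^3 = 6/(s-3)^3

Final answer: 6/(s-3)^3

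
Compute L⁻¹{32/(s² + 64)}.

This is the form c·a/(s² + a²) with a = 8, c = 4. L⁻¹ = 4·sin(8t)

Final answer: 4·sin(8t)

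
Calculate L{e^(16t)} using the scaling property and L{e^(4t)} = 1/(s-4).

Using L{f(at)} = (1/a)F(s/a) with a=4 and f(t) = e^(4t): L{e^(16t)} = (1/4) · 1/((s/4)-4) = (1/4) · 4/(s-16) = 1/(s-16)

Final answer: 1/(s-16)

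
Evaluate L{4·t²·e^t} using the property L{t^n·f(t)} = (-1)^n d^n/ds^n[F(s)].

L{e^t} = 1/(s-1). d/ds[1/(s-1)] = -1/(s-1)². d²/ds²[1/(s-1)] = 2/(s-1)³. So L{t²·e^t} = (-1)² · 2/(s-1)³ = 2/(s-1)³. Then L{4·t²·e^t} = 4·2/(s-1)³ = 8/(s-1)³

Final answer: 8/(s-1)³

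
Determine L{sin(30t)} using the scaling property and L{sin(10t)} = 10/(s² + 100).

Using L{f(at)} = (1/a)F(s/a) with a=3: L{sin(30t)} = (1/3) · 10/((s/3)² + 100) = (1/3) · 10·9/(s² + 900) = 30/(s² + 900)

Final answer: 30/(s² + 900)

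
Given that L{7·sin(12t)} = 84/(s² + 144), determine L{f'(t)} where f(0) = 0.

L{f'(t)} = s·F(s) - f(0) = s·84/(s² + 144) - 0 = 84s/(s² + 144)

Final answer: 84s/(s² + 144)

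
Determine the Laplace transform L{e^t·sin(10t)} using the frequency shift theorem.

Frequency shift: L{e^(at)f(t)} = F(s-a). L{e^t·sin(10t)} = 10/((s-1)² + 100)

Final answer: 10/((s-1)² + 100)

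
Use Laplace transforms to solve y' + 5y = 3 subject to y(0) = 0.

sY + 5Y = 3/s. Y = 3/(s(s+5)). Partial fractions: Y = 3/5/s - 3/5/(s+5)

Final answer: y(t) = 3/5(1 - e^(-5t))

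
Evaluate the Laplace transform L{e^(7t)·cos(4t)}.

L{e^(at)·cos(ωt)} = (s-a)/((s-a)² + ω²), so L{e^(7t)·cos(4t)} = (s-7)/((s-7)² + 16)

Final answer: (s-7)/((s-7)² + 16)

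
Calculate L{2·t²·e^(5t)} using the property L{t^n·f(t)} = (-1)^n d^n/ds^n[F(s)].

L{e^(5t)} = 1/(s-5). d/ds[1/(s-5)] = -1/(s-5)². d²/ds²[1/(s-5)] = 2/(s-5)³. So L{t²·e^(5t)} = (-1)² · 2/(s-5)³ = 2/(s-5)³. Then L{2·t²·e^(5t)} = 2·2/(s-5)³ = 4/(s-5)³

Final answer: 4/(s-5)³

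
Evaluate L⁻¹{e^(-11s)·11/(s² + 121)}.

L⁻¹{11/(s² + 121)} = sin(11t). By the time shift theorem, L⁻¹{e^(-as)F(s)} = u(t-a)f(t-a) with a=11, so L⁻¹{e^(-11s)·11/(s² + 121)} = u(t-11)·sin(11(t-11))

Final answer: u(t-11)·sin(11(t-11))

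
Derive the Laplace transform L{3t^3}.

L{3t^3} = 3 · L{t^3} = 3 · 6/s^4 = 18/s^4

Final answer: 18/s^4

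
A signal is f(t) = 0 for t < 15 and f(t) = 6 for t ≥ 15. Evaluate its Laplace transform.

f(t) = 6·u(t-15). L{u(t-15)} = e^(-15s)/s, so L{f(t)} = 6·e^(-15s)/s

Final answer: 6·e^(-15s)/s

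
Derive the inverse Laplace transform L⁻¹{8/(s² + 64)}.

L⁻¹{8/(s² + 64)} = sin(8t)

Final answer: sin(8t)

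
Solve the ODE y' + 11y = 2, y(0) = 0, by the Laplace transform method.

sY + 11Y = 2/s. Y = 2/(s(s+11)). Partial fractions: Y = 2/11/s - 2/11/(s+11)

Final answer: y(t) = 2/11(1 - e^(-11t))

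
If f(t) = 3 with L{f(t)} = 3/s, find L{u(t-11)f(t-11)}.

Time shift theorem: L{u(t-a)f(t-a)} = e^(-as)F(s). Here a=11, F(s) = 3/s, so L{u(t-11)f(t-11)} = e^(-11s)·3/s

Final answer: e^(-11s)·3/s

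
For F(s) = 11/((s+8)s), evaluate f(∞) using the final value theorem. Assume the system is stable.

f(∞) = lim_{s→0} sF(s) = lim_{s→0} 11/(s+8) = 11/8

Final answer: 11/8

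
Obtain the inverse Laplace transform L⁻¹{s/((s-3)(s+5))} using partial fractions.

Using partial fractions, f(t) = (3e^(3t) + 5e^(-5t))/8

Final answer: (3e^(3t) + 5e^(-5t))/8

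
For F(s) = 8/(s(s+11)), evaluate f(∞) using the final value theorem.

f(∞) = lim_{s→0} s·8/(s(s+11)) = lim_{s→0} 8/(s+11) = 8/11 = 8/11

Final answer: 8/11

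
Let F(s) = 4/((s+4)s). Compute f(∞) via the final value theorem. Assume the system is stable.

f(∞) = lim_{s→0} sF(s) = lim_{s→0} 4/(s+4) = 1

Final answer: 1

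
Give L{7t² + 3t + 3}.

L{7t² + 3t + 3} = 7·2/s³ + 3/s² + 3/s = 14/s³ + 3/s² + 3/s

Final answer: 14/s³ + 3/s² + 3/s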